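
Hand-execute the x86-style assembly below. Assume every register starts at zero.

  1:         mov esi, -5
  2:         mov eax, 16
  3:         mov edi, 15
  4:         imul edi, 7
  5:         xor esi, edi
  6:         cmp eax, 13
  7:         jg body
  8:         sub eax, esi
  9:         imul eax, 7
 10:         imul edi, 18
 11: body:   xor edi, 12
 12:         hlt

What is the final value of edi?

after mov esi, -5: esi=-5
after mov eax, 16: eax=16
after mov edi, 15: edi=15
after imul edi, 7: edi=15*7=105
after xor esi, edi: esi=(-5)^105=-110
cmp eax, 13  (cmp 16,13)
jg body: taken
after xor edi, 12: edi=105^12=101
halt.

101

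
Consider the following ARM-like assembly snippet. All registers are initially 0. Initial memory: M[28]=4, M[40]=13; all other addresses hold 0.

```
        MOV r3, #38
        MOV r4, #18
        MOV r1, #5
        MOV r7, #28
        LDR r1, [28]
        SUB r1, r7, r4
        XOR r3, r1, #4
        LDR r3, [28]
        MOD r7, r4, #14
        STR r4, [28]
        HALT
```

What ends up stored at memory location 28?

after MOV r3, #38: r3=38
after MOV r4, #18: r4=18
after MOV r1, #5: r1=5
after MOV r7, #28: r7=28
after LDR r1, [28]: r1=M[28]=4
after SUB r1, r7, r4: r1=28-18=10
after XOR r3, r1, #4: r3=10^4=14
after LDR r3, [28]: r3=M[28]=4
after MOD r7, r4, #14: r7=18%14=4
STR r4, [28] → M[28]=18
halt.

18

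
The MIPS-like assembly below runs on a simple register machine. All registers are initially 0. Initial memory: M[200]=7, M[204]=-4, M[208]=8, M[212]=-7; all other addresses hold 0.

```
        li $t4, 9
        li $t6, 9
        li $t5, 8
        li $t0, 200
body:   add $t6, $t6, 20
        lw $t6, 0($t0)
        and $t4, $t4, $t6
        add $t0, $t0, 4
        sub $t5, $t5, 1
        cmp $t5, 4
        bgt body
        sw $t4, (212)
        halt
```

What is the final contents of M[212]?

0

li $t4, 9 → $t4=9
li $t6, 9 → $t6=9
li $t5, 8 → $t5=8
li $t0, 200 → $t0=200
add $t6, $t6, 20 → $t6=9+20=29
lw $t6, 0($t0) → $t6=M[200]=7
and $t4, $t4, $t6 → $t4=9&7=1
add $t0, $t0, 4 → $t0=200+4=204
sub $t5, $t5, 1 → $t5=8-1=7
cmp $t5, 4  (cmp 7,4)
bgt body: taken
add $t6, $t6, 20 → $t6=7+20=27
lw $t6, 0($t0) → $t6=M[204]=-4
and $t4, $t4, $t6 → $t4=1&(-4)=0
add $t0, $t0, 4 → $t0=204+4=208
sub $t5, $t5, 1 → $t5=7-1=6
cmp $t5, 4  (cmp 6,4)
bgt body: taken
add $t6, $t6, 20 → $t6=(-4)+20=16
lw $t6, 0($t0) → $t6=M[208]=8
and $t4, $t4, $t6 → $t4=0&8=0
add $t0, $t0, 4 → $t0=208+4=212
sub $t5, $t5, 1 → $t5=6-1=5
cmp $t5, 4  (cmp 5,4)
bgt body: taken
add $t6, $t6, 20 → $t6=8+20=28
lw $t6, 0($t0) → $t6=M[212]=-7
and $t4, $t4, $t6 → $t4=0&(-7)=0
add $t0, $t0, 4 → $t0=212+4=216
sub $t5, $t5, 1 → $t5=5-1=4
cmp $t5, 4  (cmp 4,4)
bgt body: not taken
sw $t4, (212) → M[212]=0
halt.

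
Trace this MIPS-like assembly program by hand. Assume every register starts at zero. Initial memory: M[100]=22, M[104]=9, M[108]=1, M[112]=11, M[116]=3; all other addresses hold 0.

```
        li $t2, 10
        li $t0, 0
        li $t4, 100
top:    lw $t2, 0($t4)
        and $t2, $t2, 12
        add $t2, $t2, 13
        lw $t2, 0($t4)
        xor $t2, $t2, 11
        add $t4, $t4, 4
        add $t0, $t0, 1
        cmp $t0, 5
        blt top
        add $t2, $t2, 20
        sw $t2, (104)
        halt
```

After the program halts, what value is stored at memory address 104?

28

li $t2, 10 → $t2=10
li $t0, 0 → $t0=0
li $t4, 100 → $t4=100
lw $t2, 0($t4) → $t2=M[100]=22
and $t2, $t2, 12 → $t2=22&12=4
add $t2, $t2, 13 → $t2=4+13=17
lw $t2, 0($t4) → $t2=M[100]=22
xor $t2, $t2, 11 → $t2=22^11=29
add $t4, $t4, 4 → $t4=100+4=104
add $t0, $t0, 1 → $t0=0+1=1
cmp $t0, 5  (cmp 1,5)
blt top: taken
lw $t2, 0($t4) → $t2=M[104]=9
and $t2, $t2, 12 → $t2=9&12=8
add $t2, $t2, 13 → $t2=8+13=21
lw $t2, 0($t4) → $t2=M[104]=9
xor $t2, $t2, 11 → $t2=9^11=2
add $t4, $t4, 4 → $t4=104+4=108
add $t0, $t0, 1 → $t0=1+1=2
cmp $t0, 5  (cmp 2,5)
blt top: taken
lw $t2, 0($t4) → $t2=M[108]=1
and $t2, $t2, 12 → $t2=1&12=0
add $t2, $t2, 13 → $t2=0+13=13
lw $t2, 0($t4) → $t2=M[108]=1
xor $t2, $t2, 11 → $t2=1^11=10
add $t4, $t4, 4 → $t4=108+4=112
add $t0, $t0, 1 → $t0=2+1=3
cmp $t0, 5  (cmp 3,5)
blt top: taken
lw $t2, 0($t4) → $t2=M[112]=11
and $t2, $t2, 12 → $t2=11&12=8
add $t2, $t2, 13 → $t2=8+13=21
lw $t2, 0($t4) → $t2=M[112]=11
xor $t2, $t2, 11 → $t2=11^11=0
add $t4, $t4, 4 → $t4=112+4=116
add $t0, $t0, 1 → $t0=3+1=4
cmp $t0, 5  (cmp 4,5)
blt top: taken
lw $t2, 0($t4) → $t2=M[116]=3
and $t2, $t2, 12 → $t2=3&12=0
add $t2, $t2, 13 → $t2=0+13=13
lw $t2, 0($t4) → $t2=M[116]=3
xor $t2, $t2, 11 → $t2=3^11=8
add $t4, $t4, 4 → $t4=116+4=120
add $t0, $t0, 1 → $t0=4+1=5
cmp $t0, 5  (cmp 5,5)
blt top: not taken
add $t2, $t2, 20 → $t2=8+20=28
sw $t2, (104) → M[104]=28
halt.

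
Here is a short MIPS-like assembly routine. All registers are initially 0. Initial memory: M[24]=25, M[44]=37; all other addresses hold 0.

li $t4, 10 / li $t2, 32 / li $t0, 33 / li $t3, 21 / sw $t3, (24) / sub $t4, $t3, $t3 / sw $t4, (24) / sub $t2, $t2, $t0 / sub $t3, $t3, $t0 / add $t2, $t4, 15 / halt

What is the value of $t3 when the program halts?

$t4=10
$t2=32
$t0=33
$t3=21
sw $t3, (24) → M[24]=21
$t4=21-21=0
sw $t4, (24) → M[24]=0
$t2=32-33=-1
$t3=21-33=-12
$t2=0+15=15
halt.

-12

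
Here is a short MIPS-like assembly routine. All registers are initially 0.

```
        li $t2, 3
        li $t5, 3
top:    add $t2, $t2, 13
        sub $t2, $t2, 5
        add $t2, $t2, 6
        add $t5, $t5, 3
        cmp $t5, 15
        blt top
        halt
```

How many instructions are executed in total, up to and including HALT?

li $t2, 3 → $t2=3
li $t5, 3 → $t5=3
add $t2, $t2, 13 → $t2=3+13=16
sub $t2, $t2, 5 → $t2=16-5=11
add $t2, $t2, 6 → $t2=11+6=17
add $t5, $t5, 3 → $t5=3+3=6
cmp $t5, 15  (cmp 6,15)
blt top: taken
add $t2, $t2, 13 → $t2=17+13=30
sub $t2, $t2, 5 → $t2=30-5=25
add $t2, $t2, 6 → $t2=25+6=31
add $t5, $t5, 3 → $t5=6+3=9
cmp $t5, 15  (cmp 9,15)
blt top: taken
add $t2, $t2, 13 → $t2=31+13=44
sub $t2, $t2, 5 → $t2=44-5=39
add $t2, $t2, 6 → $t2=39+6=45
add $t5, $t5, 3 → $t5=9+3=12
cmp $t5, 15  (cmp 12,15)
blt top: taken
add $t2, $t2, 13 → $t2=45+13=58
sub $t2, $t2, 5 → $t2=58-5=53
add $t2, $t2, 6 → $t2=53+6=59
add $t5, $t5, 3 → $t5=12+3=15
cmp $t5, 15  (cmp 15,15)
blt top: not taken
halt.
Total executed instructions: 27.

27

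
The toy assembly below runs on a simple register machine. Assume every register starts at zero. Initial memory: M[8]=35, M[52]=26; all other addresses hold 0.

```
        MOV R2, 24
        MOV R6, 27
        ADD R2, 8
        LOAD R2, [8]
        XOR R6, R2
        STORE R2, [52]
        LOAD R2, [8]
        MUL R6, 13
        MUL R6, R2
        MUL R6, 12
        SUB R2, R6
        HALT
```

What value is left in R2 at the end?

after MOV R2, 24: R2=24
after MOV R6, 27: R6=27
after ADD R2, 8: R2=24+8=32
after LOAD R2, [8]: R2=M[8]=35
after XOR R6, R2: R6=27^35=56
STORE R2, [52] → M[52]=35
after LOAD R2, [8]: R2=M[8]=35
after MUL R6, 13: R6=56*13=728
after MUL R6, R2: R6=728*35=25480
after MUL R6, 12: R6=25480*12=305760
after SUB R2, R6: R2=35-305760=-305725
halt.

-305725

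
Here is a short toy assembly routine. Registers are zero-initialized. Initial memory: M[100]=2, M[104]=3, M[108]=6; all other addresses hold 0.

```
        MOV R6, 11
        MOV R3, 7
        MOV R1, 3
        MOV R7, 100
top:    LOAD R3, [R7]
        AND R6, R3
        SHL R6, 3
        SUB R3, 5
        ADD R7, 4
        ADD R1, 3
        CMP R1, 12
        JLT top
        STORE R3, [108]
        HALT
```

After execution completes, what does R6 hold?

0

MOV R6, 11 → R6=11
MOV R3, 7 → R3=7
MOV R1, 3 → R1=3
MOV R7, 100 → R7=100
LOAD R3, [R7] → R3=M[100]=2
AND R6, R3 → R6=11&2=2
SHL R6, 3 → R6=2<<3=16
SUB R3, 5 → R3=2-5=-3
ADD R7, 4 → R7=100+4=104
ADD R1, 3 → R1=3+3=6
CMP R1, 12  (cmp 6,12)
JLT top: taken
LOAD R3, [R7] → R3=M[104]=3
AND R6, R3 → R6=16&3=0
SHL R6, 3 → R6=0<<3=0
SUB R3, 5 → R3=3-5=-2
ADD R7, 4 → R7=104+4=108
ADD R1, 3 → R1=6+3=9
CMP R1, 12  (cmp 9,12)
JLT top: taken
LOAD R3, [R7] → R3=M[108]=6
AND R6, R3 → R6=0&6=0
SHL R6, 3 → R6=0<<3=0
SUB R3, 5 → R3=6-5=1
ADD R7, 4 → R7=108+4=112
ADD R1, 3 → R1=9+3=12
CMP R1, 12  (cmp 12,12)
JLT top: not taken
STORE R3, [108] → M[108]=1
halt.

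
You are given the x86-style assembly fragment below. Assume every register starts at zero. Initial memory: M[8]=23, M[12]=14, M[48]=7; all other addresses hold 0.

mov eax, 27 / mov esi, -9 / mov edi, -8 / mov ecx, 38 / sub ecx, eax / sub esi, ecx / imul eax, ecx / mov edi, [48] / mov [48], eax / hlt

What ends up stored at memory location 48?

297

mov eax, 27 → eax=27
mov esi, -9 → esi=-9
mov edi, -8 → edi=-8
mov ecx, 38 → ecx=38
sub ecx, eax → ecx=38-27=11
sub esi, ecx → esi=(-9)-11=-20
imul eax, ecx → eax=27*11=297
mov edi, [48] → edi=M[48]=7
mov [48], eax → M[48]=297
halt.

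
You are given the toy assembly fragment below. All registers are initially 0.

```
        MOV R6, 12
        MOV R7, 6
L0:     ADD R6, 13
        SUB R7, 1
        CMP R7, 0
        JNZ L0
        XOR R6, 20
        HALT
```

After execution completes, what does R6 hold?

after MOV R6, 12: R6=12
after MOV R7, 6: R7=6
after ADD R6, 13: R6=12+13=25
after SUB R7, 1: R7=6-1=5
CMP R7, 0  (cmp 5,0)
JNZ L0: taken
after ADD R6, 13: R6=25+13=38
after SUB R7, 1: R7=5-1=4
CMP R7, 0  (cmp 4,0)
JNZ L0: taken
after ADD R6, 13: R6=38+13=51
after SUB R7, 1: R7=4-1=3
CMP R7, 0  (cmp 3,0)
JNZ L0: taken
after ADD R6, 13: R6=51+13=64
after SUB R7, 1: R7=3-1=2
CMP R7, 0  (cmp 2,0)
JNZ L0: taken
after ADD R6, 13: R6=64+13=77
after SUB R7, 1: R7=2-1=1
CMP R7, 0  (cmp 1,0)
JNZ L0: taken
after ADD R6, 13: R6=77+13=90
after SUB R7, 1: R7=1-1=0
CMP R7, 0  (cmp 0,0)
JNZ L0: not taken
after XOR R6, 20: R6=90^20=78
halt.

78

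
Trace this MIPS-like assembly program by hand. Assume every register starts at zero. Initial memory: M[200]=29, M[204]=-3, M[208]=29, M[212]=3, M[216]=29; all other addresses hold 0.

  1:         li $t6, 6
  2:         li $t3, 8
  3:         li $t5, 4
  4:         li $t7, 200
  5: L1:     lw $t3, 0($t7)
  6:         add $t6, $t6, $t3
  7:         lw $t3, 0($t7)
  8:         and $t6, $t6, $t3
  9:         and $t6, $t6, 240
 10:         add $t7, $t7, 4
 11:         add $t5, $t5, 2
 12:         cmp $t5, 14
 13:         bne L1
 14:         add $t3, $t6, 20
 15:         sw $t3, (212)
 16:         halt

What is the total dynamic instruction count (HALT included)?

after li $t6, 6: $t6=6
after li $t3, 8: $t3=8
after li $t5, 4: $t5=4
after li $t7, 200: $t7=200
after lw $t3, 0($t7): $t3=M[200]=29
after add $t6, $t6, $t3: $t6=6+29=35
after lw $t3, 0($t7): $t3=M[200]=29
after and $t6, $t6, $t3: $t6=35&29=1
after and $t6, $t6, 240: $t6=1&240=0
after add $t7, $t7, 4: $t7=200+4=204
after add $t5, $t5, 2: $t5=4+2=6
cmp $t5, 14  (cmp 6,14)
bne L1: taken
after lw $t3, 0($t7): $t3=M[204]=-3
after add $t6, $t6, $t3: $t6=0+(-3)=-3
after lw $t3, 0($t7): $t3=M[204]=-3
after and $t6, $t6, $t3: $t6=(-3)&(-3)=-3
after and $t6, $t6, 240: $t6=(-3)&240=240
after add $t7, $t7, 4: $t7=204+4=208
after add $t5, $t5, 2: $t5=6+2=8
cmp $t5, 14  (cmp 8,14)
bne L1: taken
after lw $t3, 0($t7): $t3=M[208]=29
after add $t6, $t6, $t3: $t6=240+29=269
after lw $t3, 0($t7): $t3=M[208]=29
after and $t6, $t6, $t3: $t6=269&29=13
after and $t6, $t6, 240: $t6=13&240=0
after add $t7, $t7, 4: $t7=208+4=212
after add $t5, $t5, 2: $t5=8+2=10
cmp $t5, 14  (cmp 10,14)
bne L1: taken
after lw $t3, 0($t7): $t3=M[212]=3
after add $t6, $t6, $t3: $t6=0+3=3
after lw $t3, 0($t7): $t3=M[212]=3
after and $t6, $t6, $t3: $t6=3&3=3
after and $t6, $t6, 240: $t6=3&240=0
after add $t7, $t7, 4: $t7=212+4=216
after add $t5, $t5, 2: $t5=10+2=12
cmp $t5, 14  (cmp 12,14)
bne L1: taken
after lw $t3, 0($t7): $t3=M[216]=29
after add $t6, $t6, $t3: $t6=0+29=29
after lw $t3, 0($t7): $t3=M[216]=29
after and $t6, $t6, $t3: $t6=29&29=29
after and $t6, $t6, 240: $t6=29&240=16
after add $t7, $t7, 4: $t7=216+4=220
after add $t5, $t5, 2: $t5=12+2=14
cmp $t5, 14  (cmp 14,14)
bne L1: not taken
after add $t3, $t6, 20: $t3=16+20=36
sw $t3, (212) → M[212]=36
halt.
Total executed instructions: 52.

52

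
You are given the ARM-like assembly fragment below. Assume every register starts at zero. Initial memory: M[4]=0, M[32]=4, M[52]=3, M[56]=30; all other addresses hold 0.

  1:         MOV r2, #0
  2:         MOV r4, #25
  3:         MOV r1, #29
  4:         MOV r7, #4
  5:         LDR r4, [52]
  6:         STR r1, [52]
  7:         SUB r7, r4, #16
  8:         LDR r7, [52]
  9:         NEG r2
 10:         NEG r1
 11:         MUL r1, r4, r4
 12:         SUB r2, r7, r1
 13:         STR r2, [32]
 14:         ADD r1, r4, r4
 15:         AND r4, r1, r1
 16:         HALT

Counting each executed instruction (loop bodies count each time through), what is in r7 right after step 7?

-13

after MOV r2, #0: r2=0
after MOV r4, #25: r4=25
after MOV r1, #29: r1=29
after MOV r7, #4: r7=4
after LDR r4, [52]: r4=M[52]=3
STR r1, [52] → M[52]=29
after SUB r7, r4, #16: r7=3-16=-13
After step 7: r7 = -13.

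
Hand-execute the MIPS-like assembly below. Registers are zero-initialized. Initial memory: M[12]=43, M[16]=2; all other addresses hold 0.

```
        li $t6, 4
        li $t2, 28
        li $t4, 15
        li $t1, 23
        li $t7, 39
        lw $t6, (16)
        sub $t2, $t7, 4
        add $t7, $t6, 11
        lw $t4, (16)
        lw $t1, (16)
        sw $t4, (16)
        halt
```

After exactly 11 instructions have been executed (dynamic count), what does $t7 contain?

13

after li $t6, 4: $t6=4
after li $t2, 28: $t2=28
after li $t4, 15: $t4=15
after li $t1, 23: $t1=23
after li $t7, 39: $t7=39
after lw $t6, (16): $t6=M[16]=2
after sub $t2, $t7, 4: $t2=39-4=35
after add $t7, $t6, 11: $t7=2+11=13
after lw $t4, (16): $t4=M[16]=2
after lw $t1, (16): $t1=M[16]=2
sw $t4, (16) → M[16]=2
After step 11: $t7 = 13.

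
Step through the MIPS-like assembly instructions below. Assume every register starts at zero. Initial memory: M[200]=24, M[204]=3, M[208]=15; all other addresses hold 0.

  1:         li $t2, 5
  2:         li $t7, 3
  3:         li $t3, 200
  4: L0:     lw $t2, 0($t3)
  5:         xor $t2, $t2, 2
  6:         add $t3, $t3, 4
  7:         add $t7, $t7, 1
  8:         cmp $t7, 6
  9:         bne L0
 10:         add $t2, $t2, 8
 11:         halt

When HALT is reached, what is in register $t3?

212

after li $t2, 5: $t2=5
after li $t7, 3: $t7=3
after li $t3, 200: $t3=200
after lw $t2, 0($t3): $t2=M[200]=24
after xor $t2, $t2, 2: $t2=24^2=26
after add $t3, $t3, 4: $t3=200+4=204
after add $t7, $t7, 1: $t7=3+1=4
cmp $t7, 6  (cmp 4,6)
bne L0: taken
after lw $t2, 0($t3): $t2=M[204]=3
after xor $t2, $t2, 2: $t2=3^2=1
after add $t3, $t3, 4: $t3=204+4=208
after add $t7, $t7, 1: $t7=4+1=5
cmp $t7, 6  (cmp 5,6)
bne L0: taken
after lw $t2, 0($t3): $t2=M[208]=15
after xor $t2, $t2, 2: $t2=15^2=13
after add $t3, $t3, 4: $t3=208+4=212
after add $t7, $t7, 1: $t7=5+1=6
cmp $t7, 6  (cmp 6,6)
bne L0: not taken
after add $t2, $t2, 8: $t2=13+8=21
halt.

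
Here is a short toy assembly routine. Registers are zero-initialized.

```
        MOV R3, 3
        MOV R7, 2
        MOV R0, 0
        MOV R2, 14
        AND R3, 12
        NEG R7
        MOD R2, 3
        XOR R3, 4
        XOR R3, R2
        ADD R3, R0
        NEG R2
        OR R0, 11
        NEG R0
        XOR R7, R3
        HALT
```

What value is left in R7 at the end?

-8

after MOV R3, 3: R3=3
after MOV R7, 2: R7=2
after MOV R0, 0: R0=0
after MOV R2, 14: R2=14
after AND R3, 12: R3=3&12=0
after NEG R7: R7=-(2)=-2
after MOD R2, 3: R2=14%3=2
after XOR R3, 4: R3=0^4=4
after XOR R3, R2: R3=4^2=6
after ADD R3, R0: R3=6+0=6
after NEG R2: R2=-(2)=-2
after OR R0, 11: R0=0|11=11
after NEG R0: R0=-(11)=-11
after XOR R7, R3: R7=(-2)^6=-8
halt.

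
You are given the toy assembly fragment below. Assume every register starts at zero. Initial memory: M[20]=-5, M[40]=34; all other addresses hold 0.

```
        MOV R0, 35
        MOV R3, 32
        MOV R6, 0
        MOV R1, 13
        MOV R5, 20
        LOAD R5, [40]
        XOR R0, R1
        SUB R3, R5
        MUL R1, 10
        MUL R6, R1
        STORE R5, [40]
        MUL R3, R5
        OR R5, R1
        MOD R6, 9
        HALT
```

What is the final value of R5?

162

R0=35
R3=32
R6=0
R1=13
R5=20
R5=M[40]=34
R0=35^13=46
R3=32-34=-2
R1=13*10=130
R6=0*130=0
STORE R5, [40] → M[40]=34
R3=(-2)*34=-68
R5=34|130=162
R6=0%9=0
halt.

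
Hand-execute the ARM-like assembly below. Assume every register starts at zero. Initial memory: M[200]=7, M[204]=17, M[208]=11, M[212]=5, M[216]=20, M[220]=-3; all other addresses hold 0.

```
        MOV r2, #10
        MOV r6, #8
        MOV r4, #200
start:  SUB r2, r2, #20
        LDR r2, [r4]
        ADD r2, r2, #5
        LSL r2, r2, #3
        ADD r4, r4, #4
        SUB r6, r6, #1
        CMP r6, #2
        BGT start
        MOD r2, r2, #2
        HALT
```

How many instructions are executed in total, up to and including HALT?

r2=10
r6=8
r4=200
r2=10-20=-10
r2=M[200]=7
r2=7+5=12
r2=12<<3=96
r4=200+4=204
r6=8-1=7
CMP r6, #2  (cmp 7,2)
BGT start: taken
r2=96-20=76
r2=M[204]=17
r2=17+5=22
r2=22<<3=176
r4=204+4=208
r6=7-1=6
CMP r6, #2  (cmp 6,2)
BGT start: taken
r2=176-20=156
r2=M[208]=11
r2=11+5=16
r2=16<<3=128
r4=208+4=212
r6=6-1=5
CMP r6, #2  (cmp 5,2)
BGT start: taken
r2=128-20=108
r2=M[212]=5
r2=5+5=10
r2=10<<3=80
r4=212+4=216
r6=5-1=4
CMP r6, #2  (cmp 4,2)
BGT start: taken
r2=80-20=60
r2=M[216]=20
r2=20+5=25
r2=25<<3=200
r4=216+4=220
r6=4-1=3
CMP r6, #2  (cmp 3,2)
BGT start: taken
r2=200-20=180
r2=M[220]=-3
r2=(-3)+5=2
r2=2<<3=16
r4=220+4=224
r6=3-1=2
CMP r6, #2  (cmp 2,2)
BGT start: not taken
r2=16%2=0
halt.
Total executed instructions: 53.

53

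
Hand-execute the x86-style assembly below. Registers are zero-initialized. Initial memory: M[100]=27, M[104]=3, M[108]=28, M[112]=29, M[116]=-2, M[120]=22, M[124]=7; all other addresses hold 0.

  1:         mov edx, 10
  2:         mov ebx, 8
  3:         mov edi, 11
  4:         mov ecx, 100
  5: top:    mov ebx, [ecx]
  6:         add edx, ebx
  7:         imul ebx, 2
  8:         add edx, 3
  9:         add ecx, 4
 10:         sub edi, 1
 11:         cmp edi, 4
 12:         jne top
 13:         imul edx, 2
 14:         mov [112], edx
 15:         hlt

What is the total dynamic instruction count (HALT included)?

63

mov edx, 10 → edx=10
mov ebx, 8 → ebx=8
mov edi, 11 → edi=11
mov ecx, 100 → ecx=100
mov ebx, [ecx] → ebx=M[100]=27
add edx, ebx → edx=10+27=37
imul ebx, 2 → ebx=27*2=54
add edx, 3 → edx=37+3=40
add ecx, 4 → ecx=100+4=104
sub edi, 1 → edi=11-1=10
cmp edi, 4  (cmp 10,4)
jne top: taken
mov ebx, [ecx] → ebx=M[104]=3
add edx, ebx → edx=40+3=43
imul ebx, 2 → ebx=3*2=6
add edx, 3 → edx=43+3=46
add ecx, 4 → ecx=104+4=108
sub edi, 1 → edi=10-1=9
cmp edi, 4  (cmp 9,4)
jne top: taken
mov ebx, [ecx] → ebx=M[108]=28
add edx, ebx → edx=46+28=74
imul ebx, 2 → ebx=28*2=56
add edx, 3 → edx=74+3=77
add ecx, 4 → ecx=108+4=112
sub edi, 1 → edi=9-1=8
cmp edi, 4  (cmp 8,4)
jne top: taken
mov ebx, [ecx] → ebx=M[112]=29
add edx, ebx → edx=77+29=106
imul ebx, 2 → ebx=29*2=58
add edx, 3 → edx=106+3=109
add ecx, 4 → ecx=112+4=116
sub edi, 1 → edi=8-1=7
cmp edi, 4  (cmp 7,4)
jne top: taken
mov ebx, [ecx] → ebx=M[116]=-2
add edx, ebx → edx=109+(-2)=107
imul ebx, 2 → ebx=(-2)*2=-4
add edx, 3 → edx=107+3=110
add ecx, 4 → ecx=116+4=120
sub edi, 1 → edi=7-1=6
cmp edi, 4  (cmp 6,4)
jne top: taken
mov ebx, [ecx] → ebx=M[120]=22
add edx, ebx → edx=110+22=132
imul ebx, 2 → ebx=22*2=44
add edx, 3 → edx=132+3=135
add ecx, 4 → ecx=120+4=124
sub edi, 1 → edi=6-1=5
cmp edi, 4  (cmp 5,4)
jne top: taken
mov ebx, [ecx] → ebx=M[124]=7
add edx, ebx → edx=135+7=142
imul ebx, 2 → ebx=7*2=14
add edx, 3 → edx=142+3=145
add ecx, 4 → ecx=124+4=128
sub edi, 1 → edi=5-1=4
cmp edi, 4  (cmp 4,4)
jne top: not taken
imul edx, 2 → edx=145*2=290
mov [112], edx → M[112]=290
halt.
Total executed instructions: 63.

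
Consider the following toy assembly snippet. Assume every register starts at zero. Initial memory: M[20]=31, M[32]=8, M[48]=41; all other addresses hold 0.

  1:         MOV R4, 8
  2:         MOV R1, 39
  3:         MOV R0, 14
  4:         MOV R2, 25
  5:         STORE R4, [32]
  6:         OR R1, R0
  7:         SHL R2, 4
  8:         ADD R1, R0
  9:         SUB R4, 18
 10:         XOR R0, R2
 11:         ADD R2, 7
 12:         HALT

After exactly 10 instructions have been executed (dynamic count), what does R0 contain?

R4=8
R1=39
R0=14
R2=25
STORE R4, [32] → M[32]=8
R1=39|14=47
R2=25<<4=400
R1=47+14=61
R4=8-18=-10
R0=14^400=414
After step 10: R0 = 414.

414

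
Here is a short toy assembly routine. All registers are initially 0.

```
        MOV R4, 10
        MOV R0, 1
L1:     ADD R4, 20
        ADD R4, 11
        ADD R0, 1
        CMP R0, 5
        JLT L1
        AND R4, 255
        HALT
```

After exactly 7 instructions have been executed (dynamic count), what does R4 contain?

41

after MOV R4, 10: R4=10
after MOV R0, 1: R0=1
after ADD R4, 20: R4=10+20=30
after ADD R4, 11: R4=30+11=41
after ADD R0, 1: R0=1+1=2
CMP R0, 5  (cmp 2,5)
JLT L1: taken
After step 7: R4 = 41.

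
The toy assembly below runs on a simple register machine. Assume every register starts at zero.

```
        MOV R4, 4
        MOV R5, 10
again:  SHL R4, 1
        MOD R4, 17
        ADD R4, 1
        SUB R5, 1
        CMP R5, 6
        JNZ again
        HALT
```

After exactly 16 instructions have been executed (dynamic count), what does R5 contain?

after MOV R4, 4: R4=4
after MOV R5, 10: R5=10
after SHL R4, 1: R4=4<<1=8
after MOD R4, 17: R4=8%17=8
after ADD R4, 1: R4=8+1=9
after SUB R5, 1: R5=10-1=9
CMP R5, 6  (cmp 9,6)
JNZ again: taken
after SHL R4, 1: R4=9<<1=18
after MOD R4, 17: R4=18%17=1
after ADD R4, 1: R4=1+1=2
after SUB R5, 1: R5=9-1=8
CMP R5, 6  (cmp 8,6)
JNZ again: taken
after SHL R4, 1: R4=2<<1=4
after MOD R4, 17: R4=4%17=4
After step 16: R5 = 8.

8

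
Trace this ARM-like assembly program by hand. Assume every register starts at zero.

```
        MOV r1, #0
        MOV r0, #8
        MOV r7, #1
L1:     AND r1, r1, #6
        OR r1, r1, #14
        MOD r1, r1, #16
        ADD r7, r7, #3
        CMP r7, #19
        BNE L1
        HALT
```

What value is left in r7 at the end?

after MOV r1, #0: r1=0
after MOV r0, #8: r0=8
after MOV r7, #1: r7=1
after AND r1, r1, #6: r1=0&6=0
after OR r1, r1, #14: r1=0|14=14
after MOD r1, r1, #16: r1=14%16=14
after ADD r7, r7, #3: r7=1+3=4
CMP r7, #19  (cmp 4,19)
BNE L1: taken
after AND r1, r1, #6: r1=14&6=6
after OR r1, r1, #14: r1=6|14=14
after MOD r1, r1, #16: r1=14%16=14
after ADD r7, r7, #3: r7=4+3=7
CMP r7, #19  (cmp 7,19)
BNE L1: taken
after AND r1, r1, #6: r1=14&6=6
after OR r1, r1, #14: r1=6|14=14
after MOD r1, r1, #16: r1=14%16=14
after ADD r7, r7, #3: r7=7+3=10
CMP r7, #19  (cmp 10,19)
BNE L1: taken
after AND r1, r1, #6: r1=14&6=6
after OR r1, r1, #14: r1=6|14=14
after MOD r1, r1, #16: r1=14%16=14
after ADD r7, r7, #3: r7=10+3=13
CMP r7, #19  (cmp 13,19)
BNE L1: taken
after AND r1, r1, #6: r1=14&6=6
after OR r1, r1, #14: r1=6|14=14
after MOD r1, r1, #16: r1=14%16=14
after ADD r7, r7, #3: r7=13+3=16
CMP r7, #19  (cmp 16,19)
BNE L1: taken
after AND r1, r1, #6: r1=14&6=6
after OR r1, r1, #14: r1=6|14=14
after MOD r1, r1, #16: r1=14%16=14
after ADD r7, r7, #3: r7=16+3=19
CMP r7, #19  (cmp 19,19)
BNE L1: not taken
halt.

19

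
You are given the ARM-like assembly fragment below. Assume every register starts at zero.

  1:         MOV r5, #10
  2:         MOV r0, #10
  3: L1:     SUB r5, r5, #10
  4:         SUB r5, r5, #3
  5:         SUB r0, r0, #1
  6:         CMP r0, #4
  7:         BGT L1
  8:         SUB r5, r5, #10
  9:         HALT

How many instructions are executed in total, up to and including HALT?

r5=10
r0=10
r5=10-10=0
r5=0-3=-3
r0=10-1=9
CMP r0, #4  (cmp 9,4)
BGT L1: taken
r5=(-3)-10=-13
r5=(-13)-3=-16
r0=9-1=8
CMP r0, #4  (cmp 8,4)
BGT L1: taken
r5=(-16)-10=-26
r5=(-26)-3=-29
r0=8-1=7
CMP r0, #4  (cmp 7,4)
BGT L1: taken
r5=(-29)-10=-39
r5=(-39)-3=-42
r0=7-1=6
CMP r0, #4  (cmp 6,4)
BGT L1: taken
r5=(-42)-10=-52
r5=(-52)-3=-55
r0=6-1=5
CMP r0, #4  (cmp 5,4)
BGT L1: taken
r5=(-55)-10=-65
r5=(-65)-3=-68
r0=5-1=4
CMP r0, #4  (cmp 4,4)
BGT L1: not taken
r5=(-68)-10=-78
halt.
Total executed instructions: 34.

34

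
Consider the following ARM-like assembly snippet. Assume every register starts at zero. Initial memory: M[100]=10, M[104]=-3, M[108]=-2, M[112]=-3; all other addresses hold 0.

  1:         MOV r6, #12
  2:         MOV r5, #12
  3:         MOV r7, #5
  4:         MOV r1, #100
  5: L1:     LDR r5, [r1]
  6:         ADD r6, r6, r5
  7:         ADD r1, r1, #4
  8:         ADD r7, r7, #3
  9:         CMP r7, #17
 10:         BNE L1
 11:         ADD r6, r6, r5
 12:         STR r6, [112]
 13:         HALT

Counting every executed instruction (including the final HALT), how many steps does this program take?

31

MOV r6, #12 → r6=12
MOV r5, #12 → r5=12
MOV r7, #5 → r7=5
MOV r1, #100 → r1=100
LDR r5, [r1] → r5=M[100]=10
ADD r6, r6, r5 → r6=12+10=22
ADD r1, r1, #4 → r1=100+4=104
ADD r7, r7, #3 → r7=5+3=8
CMP r7, #17  (cmp 8,17)
BNE L1: taken
LDR r5, [r1] → r5=M[104]=-3
ADD r6, r6, r5 → r6=22+(-3)=19
ADD r1, r1, #4 → r1=104+4=108
ADD r7, r7, #3 → r7=8+3=11
CMP r7, #17  (cmp 11,17)
BNE L1: taken
LDR r5, [r1] → r5=M[108]=-2
ADD r6, r6, r5 → r6=19+(-2)=17
ADD r1, r1, #4 → r1=108+4=112
ADD r7, r7, #3 → r7=11+3=14
CMP r7, #17  (cmp 14,17)
BNE L1: taken
LDR r5, [r1] → r5=M[112]=-3
ADD r6, r6, r5 → r6=17+(-3)=14
ADD r1, r1, #4 → r1=112+4=116
ADD r7, r7, #3 → r7=14+3=17
CMP r7, #17  (cmp 17,17)
BNE L1: not taken
ADD r6, r6, r5 → r6=14+(-3)=11
STR r6, [112] → M[112]=11
halt.
Total executed instructions: 31.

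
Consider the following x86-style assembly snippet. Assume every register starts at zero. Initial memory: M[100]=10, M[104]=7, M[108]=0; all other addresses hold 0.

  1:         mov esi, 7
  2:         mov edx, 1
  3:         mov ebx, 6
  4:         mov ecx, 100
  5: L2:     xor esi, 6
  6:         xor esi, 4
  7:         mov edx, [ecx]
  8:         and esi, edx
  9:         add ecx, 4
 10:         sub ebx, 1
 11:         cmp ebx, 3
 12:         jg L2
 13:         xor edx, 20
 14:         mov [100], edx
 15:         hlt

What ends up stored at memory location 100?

20

esi=7
edx=1
ebx=6
ecx=100
esi=7^6=1
esi=1^4=5
edx=M[100]=10
esi=5&10=0
ecx=100+4=104
ebx=6-1=5
cmp ebx, 3  (cmp 5,3)
jg L2: taken
esi=0^6=6
esi=6^4=2
edx=M[104]=7
esi=2&7=2
ecx=104+4=108
ebx=5-1=4
cmp ebx, 3  (cmp 4,3)
jg L2: taken
esi=2^6=4
esi=4^4=0
edx=M[108]=0
esi=0&0=0
ecx=108+4=112
ebx=4-1=3
cmp ebx, 3  (cmp 3,3)
jg L2: not taken
edx=0^20=20
mov [100], edx → M[100]=20
halt.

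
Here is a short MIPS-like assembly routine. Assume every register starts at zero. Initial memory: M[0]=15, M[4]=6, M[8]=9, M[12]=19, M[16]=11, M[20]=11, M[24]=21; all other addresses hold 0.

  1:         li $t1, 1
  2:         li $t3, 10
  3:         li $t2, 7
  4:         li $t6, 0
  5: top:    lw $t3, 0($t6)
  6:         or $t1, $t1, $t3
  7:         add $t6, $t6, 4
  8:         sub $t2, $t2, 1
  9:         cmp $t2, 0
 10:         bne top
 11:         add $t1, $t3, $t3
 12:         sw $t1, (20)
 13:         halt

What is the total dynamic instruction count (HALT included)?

after li $t1, 1: $t1=1
after li $t3, 10: $t3=10
after li $t2, 7: $t2=7
after li $t6, 0: $t6=0
after lw $t3, 0($t6): $t3=M[0]=15
after or $t1, $t1, $t3: $t1=1|15=15
after add $t6, $t6, 4: $t6=0+4=4
after sub $t2, $t2, 1: $t2=7-1=6
cmp $t2, 0  (cmp 6,0)
bne top: taken
after lw $t3, 0($t6): $t3=M[4]=6
after or $t1, $t1, $t3: $t1=15|6=15
after add $t6, $t6, 4: $t6=4+4=8
after sub $t2, $t2, 1: $t2=6-1=5
cmp $t2, 0  (cmp 5,0)
bne top: taken
after lw $t3, 0($t6): $t3=M[8]=9
after or $t1, $t1, $t3: $t1=15|9=15
after add $t6, $t6, 4: $t6=8+4=12
after sub $t2, $t2, 1: $t2=5-1=4
cmp $t2, 0  (cmp 4,0)
bne top: taken
after lw $t3, 0($t6): $t3=M[12]=19
after or $t1, $t1, $t3: $t1=15|19=31
after add $t6, $t6, 4: $t6=12+4=16
after sub $t2, $t2, 1: $t2=4-1=3
cmp $t2, 0  (cmp 3,0)
bne top: taken
after lw $t3, 0($t6): $t3=M[16]=11
after or $t1, $t1, $t3: $t1=31|11=31
after add $t6, $t6, 4: $t6=16+4=20
after sub $t2, $t2, 1: $t2=3-1=2
cmp $t2, 0  (cmp 2,0)
bne top: taken
after lw $t3, 0($t6): $t3=M[20]=11
after or $t1, $t1, $t3: $t1=31|11=31
after add $t6, $t6, 4: $t6=20+4=24
after sub $t2, $t2, 1: $t2=2-1=1
cmp $t2, 0  (cmp 1,0)
bne top: taken
after lw $t3, 0($t6): $t3=M[24]=21
after or $t1, $t1, $t3: $t1=31|21=31
after add $t6, $t6, 4: $t6=24+4=28
after sub $t2, $t2, 1: $t2=1-1=0
cmp $t2, 0  (cmp 0,0)
bne top: not taken
after add $t1, $t3, $t3: $t1=21+21=42
sw $t1, (20) → M[20]=42
halt.
Total executed instructions: 49.

49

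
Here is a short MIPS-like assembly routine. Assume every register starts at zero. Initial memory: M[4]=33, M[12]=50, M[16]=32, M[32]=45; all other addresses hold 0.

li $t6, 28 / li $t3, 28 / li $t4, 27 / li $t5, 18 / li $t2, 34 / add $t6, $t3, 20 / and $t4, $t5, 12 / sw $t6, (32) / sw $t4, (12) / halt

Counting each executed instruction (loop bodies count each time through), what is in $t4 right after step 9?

0

$t6=28
$t3=28
$t4=27
$t5=18
$t2=34
$t6=28+20=48
$t4=18&12=0
sw $t6, (32) → M[32]=48
sw $t4, (12) → M[12]=0
After step 9: $t4 = 0.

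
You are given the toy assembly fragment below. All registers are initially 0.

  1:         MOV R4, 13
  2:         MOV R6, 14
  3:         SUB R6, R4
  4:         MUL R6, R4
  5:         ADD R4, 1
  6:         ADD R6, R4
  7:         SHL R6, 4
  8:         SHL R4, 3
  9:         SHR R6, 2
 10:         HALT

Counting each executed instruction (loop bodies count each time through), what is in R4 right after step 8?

112

R4=13
R6=14
R6=14-13=1
R6=1*13=13
R4=13+1=14
R6=13+14=27
R6=27<<4=432
R4=14<<3=112
After step 8: R4 = 112.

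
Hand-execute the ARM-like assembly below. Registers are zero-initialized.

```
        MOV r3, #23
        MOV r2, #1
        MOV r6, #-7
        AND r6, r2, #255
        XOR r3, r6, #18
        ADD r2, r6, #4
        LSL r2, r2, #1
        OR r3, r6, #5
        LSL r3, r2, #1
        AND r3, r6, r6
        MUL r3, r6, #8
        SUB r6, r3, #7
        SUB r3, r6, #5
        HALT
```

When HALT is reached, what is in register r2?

10

r3=23
r2=1
r6=-7
r6=1&255=1
r3=1^18=19
r2=1+4=5
r2=5<<1=10
r3=1|5=5
r3=10<<1=20
r3=1&1=1
r3=1*8=8
r6=8-7=1
r3=1-5=-4
halt.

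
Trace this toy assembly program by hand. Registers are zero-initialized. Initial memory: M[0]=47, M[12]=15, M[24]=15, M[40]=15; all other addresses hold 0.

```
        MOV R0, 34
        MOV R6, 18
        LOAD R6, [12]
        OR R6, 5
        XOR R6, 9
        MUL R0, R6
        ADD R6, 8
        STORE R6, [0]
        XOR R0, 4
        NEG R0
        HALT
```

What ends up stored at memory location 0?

14

after MOV R0, 34: R0=34
after MOV R6, 18: R6=18
after LOAD R6, [12]: R6=M[12]=15
after OR R6, 5: R6=15|5=15
after XOR R6, 9: R6=15^9=6
after MUL R0, R6: R0=34*6=204
after ADD R6, 8: R6=6+8=14
STORE R6, [0] → M[0]=14
after XOR R0, 4: R0=204^4=200
after NEG R0: R0=-(200)=-200
halt.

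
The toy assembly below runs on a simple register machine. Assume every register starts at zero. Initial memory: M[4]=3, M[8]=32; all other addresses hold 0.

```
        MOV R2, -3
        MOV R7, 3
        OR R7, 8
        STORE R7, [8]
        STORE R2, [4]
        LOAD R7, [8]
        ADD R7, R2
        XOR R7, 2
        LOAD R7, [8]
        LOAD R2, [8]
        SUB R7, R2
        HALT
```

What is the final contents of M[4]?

R2=-3
R7=3
R7=3|8=11
STORE R7, [8] → M[8]=11
STORE R2, [4] → M[4]=-3
R7=M[8]=11
R7=11+(-3)=8
R7=8^2=10
R7=M[8]=11
R2=M[8]=11
R7=11-11=0
halt.

-3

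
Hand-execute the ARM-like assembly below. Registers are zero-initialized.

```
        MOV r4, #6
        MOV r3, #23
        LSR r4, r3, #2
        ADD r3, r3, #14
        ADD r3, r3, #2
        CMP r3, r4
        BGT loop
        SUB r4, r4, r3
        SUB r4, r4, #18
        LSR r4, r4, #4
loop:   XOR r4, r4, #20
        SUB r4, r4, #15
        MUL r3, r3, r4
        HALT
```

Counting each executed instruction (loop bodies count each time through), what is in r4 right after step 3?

5

after MOV r4, #6: r4=6
after MOV r3, #23: r3=23
after LSR r4, r3, #2: r4=23>>2=5
After step 3: r4 = 5.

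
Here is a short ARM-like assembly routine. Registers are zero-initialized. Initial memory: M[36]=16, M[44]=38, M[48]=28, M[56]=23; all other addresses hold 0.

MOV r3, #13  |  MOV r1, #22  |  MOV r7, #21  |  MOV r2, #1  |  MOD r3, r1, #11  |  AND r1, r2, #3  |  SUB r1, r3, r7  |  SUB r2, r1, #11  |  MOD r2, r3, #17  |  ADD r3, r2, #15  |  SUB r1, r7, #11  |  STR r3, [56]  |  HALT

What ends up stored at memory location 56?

15

r3=13
r1=22
r7=21
r2=1
r3=22%11=0
r1=1&3=1
r1=0-21=-21
r2=(-21)-11=-32
r2=0%17=0
r3=0+15=15
r1=21-11=10
STR r3, [56] → M[56]=15
halt.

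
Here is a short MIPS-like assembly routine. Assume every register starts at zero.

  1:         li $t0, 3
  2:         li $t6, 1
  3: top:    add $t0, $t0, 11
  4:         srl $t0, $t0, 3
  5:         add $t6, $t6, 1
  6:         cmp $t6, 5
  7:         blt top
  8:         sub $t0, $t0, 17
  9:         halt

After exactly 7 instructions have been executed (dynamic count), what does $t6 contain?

after li $t0, 3: $t0=3
after li $t6, 1: $t6=1
after add $t0, $t0, 11: $t0=3+11=14
after srl $t0, $t0, 3: $t0=14>>3=1
after add $t6, $t6, 1: $t6=1+1=2
cmp $t6, 5  (cmp 2,5)
blt top: taken
After step 7: $t6 = 2.

2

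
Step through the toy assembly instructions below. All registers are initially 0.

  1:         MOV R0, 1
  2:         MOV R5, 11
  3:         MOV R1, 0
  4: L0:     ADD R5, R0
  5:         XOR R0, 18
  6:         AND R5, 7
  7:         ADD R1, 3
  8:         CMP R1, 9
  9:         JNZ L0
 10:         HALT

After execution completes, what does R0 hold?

19

R0=1
R5=11
R1=0
R5=11+1=12
R0=1^18=19
R5=12&7=4
R1=0+3=3
CMP R1, 9  (cmp 3,9)
JNZ L0: taken
R5=4+19=23
R0=19^18=1
R5=23&7=7
R1=3+3=6
CMP R1, 9  (cmp 6,9)
JNZ L0: taken
R5=7+1=8
R0=1^18=19
R5=8&7=0
R1=6+3=9
CMP R1, 9  (cmp 9,9)
JNZ L0: not taken
halt.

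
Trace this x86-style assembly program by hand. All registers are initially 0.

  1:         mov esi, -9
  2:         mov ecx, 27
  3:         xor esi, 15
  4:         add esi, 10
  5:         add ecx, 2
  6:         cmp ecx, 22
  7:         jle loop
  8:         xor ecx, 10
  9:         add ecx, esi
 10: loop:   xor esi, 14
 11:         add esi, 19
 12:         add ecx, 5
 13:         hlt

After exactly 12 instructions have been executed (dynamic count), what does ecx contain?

after mov esi, -9: esi=-9
after mov ecx, 27: ecx=27
after xor esi, 15: esi=(-9)^15=-8
after add esi, 10: esi=(-8)+10=2
after add ecx, 2: ecx=27+2=29
cmp ecx, 22  (cmp 29,22)
jle loop: not taken
after xor ecx, 10: ecx=29^10=23
after add ecx, esi: ecx=23+2=25
after xor esi, 14: esi=2^14=12
after add esi, 19: esi=12+19=31
after add ecx, 5: ecx=25+5=30
After step 12: ecx = 30.

30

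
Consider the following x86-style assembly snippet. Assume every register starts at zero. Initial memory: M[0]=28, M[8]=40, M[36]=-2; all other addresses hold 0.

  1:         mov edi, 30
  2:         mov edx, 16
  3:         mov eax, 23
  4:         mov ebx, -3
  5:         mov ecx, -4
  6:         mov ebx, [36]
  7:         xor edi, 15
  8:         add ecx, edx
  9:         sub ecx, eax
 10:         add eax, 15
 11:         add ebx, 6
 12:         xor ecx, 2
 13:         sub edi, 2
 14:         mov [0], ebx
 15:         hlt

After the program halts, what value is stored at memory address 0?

4

edi=30
edx=16
eax=23
ebx=-3
ecx=-4
ebx=M[36]=-2
edi=30^15=17
ecx=(-4)+16=12
ecx=12-23=-11
eax=23+15=38
ebx=(-2)+6=4
ecx=(-11)^2=-9
edi=17-2=15
mov [0], ebx → M[0]=4
halt.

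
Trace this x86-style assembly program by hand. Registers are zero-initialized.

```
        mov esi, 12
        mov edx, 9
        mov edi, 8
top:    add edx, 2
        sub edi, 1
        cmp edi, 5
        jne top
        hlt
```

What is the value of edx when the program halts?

15

after mov esi, 12: esi=12
after mov edx, 9: edx=9
after mov edi, 8: edi=8
after add edx, 2: edx=9+2=11
after sub edi, 1: edi=8-1=7
cmp edi, 5  (cmp 7,5)
jne top: taken
after add edx, 2: edx=11+2=13
after sub edi, 1: edi=7-1=6
cmp edi, 5  (cmp 6,5)
jne top: taken
after add edx, 2: edx=13+2=15
after sub edi, 1: edi=6-1=5
cmp edi, 5  (cmp 5,5)
jne top: not taken
halt.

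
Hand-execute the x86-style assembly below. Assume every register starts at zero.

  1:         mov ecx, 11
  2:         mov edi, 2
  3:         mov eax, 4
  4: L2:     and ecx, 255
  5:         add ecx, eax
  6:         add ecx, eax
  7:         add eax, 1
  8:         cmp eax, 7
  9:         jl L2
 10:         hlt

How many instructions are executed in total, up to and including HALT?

mov ecx, 11 → ecx=11
mov edi, 2 → edi=2
mov eax, 4 → eax=4
and ecx, 255 → ecx=11&255=11
add ecx, eax → ecx=11+4=15
add ecx, eax → ecx=15+4=19
add eax, 1 → eax=4+1=5
cmp eax, 7  (cmp 5,7)
jl L2: taken
and ecx, 255 → ecx=19&255=19
add ecx, eax → ecx=19+5=24
add ecx, eax → ecx=24+5=29
add eax, 1 → eax=5+1=6
cmp eax, 7  (cmp 6,7)
jl L2: taken
and ecx, 255 → ecx=29&255=29
add ecx, eax → ecx=29+6=35
add ecx, eax → ecx=35+6=41
add eax, 1 → eax=6+1=7
cmp eax, 7  (cmp 7,7)
jl L2: not taken
halt.
Total executed instructions: 22.

22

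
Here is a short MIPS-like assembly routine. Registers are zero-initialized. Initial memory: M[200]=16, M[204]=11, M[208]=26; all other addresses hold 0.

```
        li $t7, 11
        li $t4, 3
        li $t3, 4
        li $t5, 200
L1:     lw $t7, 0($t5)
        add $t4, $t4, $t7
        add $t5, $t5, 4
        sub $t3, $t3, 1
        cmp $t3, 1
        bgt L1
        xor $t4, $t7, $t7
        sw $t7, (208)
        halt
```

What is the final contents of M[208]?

26

after li $t7, 11: $t7=11
after li $t4, 3: $t4=3
after li $t3, 4: $t3=4
after li $t5, 200: $t5=200
after lw $t7, 0($t5): $t7=M[200]=16
after add $t4, $t4, $t7: $t4=3+16=19
after add $t5, $t5, 4: $t5=200+4=204
after sub $t3, $t3, 1: $t3=4-1=3
cmp $t3, 1  (cmp 3,1)
bgt L1: taken
after lw $t7, 0($t5): $t7=M[204]=11
after add $t4, $t4, $t7: $t4=19+11=30
after add $t5, $t5, 4: $t5=204+4=208
after sub $t3, $t3, 1: $t3=3-1=2
cmp $t3, 1  (cmp 2,1)
bgt L1: taken
after lw $t7, 0($t5): $t7=M[208]=26
after add $t4, $t4, $t7: $t4=30+26=56
after add $t5, $t5, 4: $t5=208+4=212
after sub $t3, $t3, 1: $t3=2-1=1
cmp $t3, 1  (cmp 1,1)
bgt L1: not taken
after xor $t4, $t7, $t7: $t4=26^26=0
sw $t7, (208) → M[208]=26
halt.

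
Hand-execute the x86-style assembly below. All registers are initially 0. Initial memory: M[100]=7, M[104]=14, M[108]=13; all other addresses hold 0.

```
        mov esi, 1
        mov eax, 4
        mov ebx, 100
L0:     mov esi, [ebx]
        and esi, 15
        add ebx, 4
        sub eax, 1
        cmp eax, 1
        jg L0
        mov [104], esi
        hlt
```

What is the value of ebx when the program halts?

esi=1
eax=4
ebx=100
esi=M[100]=7
esi=7&15=7
ebx=100+4=104
eax=4-1=3
cmp eax, 1  (cmp 3,1)
jg L0: taken
esi=M[104]=14
esi=14&15=14
ebx=104+4=108
eax=3-1=2
cmp eax, 1  (cmp 2,1)
jg L0: taken
esi=M[108]=13
esi=13&15=13
ebx=108+4=112
eax=2-1=1
cmp eax, 1  (cmp 1,1)
jg L0: not taken
mov [104], esi → M[104]=13
halt.

112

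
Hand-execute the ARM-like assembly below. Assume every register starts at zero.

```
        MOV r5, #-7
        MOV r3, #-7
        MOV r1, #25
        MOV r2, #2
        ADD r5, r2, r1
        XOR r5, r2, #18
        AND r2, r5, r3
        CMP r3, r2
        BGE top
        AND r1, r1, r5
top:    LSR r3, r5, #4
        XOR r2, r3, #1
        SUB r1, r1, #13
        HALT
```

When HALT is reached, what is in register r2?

r5=-7
r3=-7
r1=25
r2=2
r5=2+25=27
r5=2^18=16
r2=16&(-7)=16
CMP r3, r2  (cmp -7,16)
BGE top: not taken
r1=25&16=16
r3=16>>4=1
r2=1^1=0
r1=16-13=3
halt.

0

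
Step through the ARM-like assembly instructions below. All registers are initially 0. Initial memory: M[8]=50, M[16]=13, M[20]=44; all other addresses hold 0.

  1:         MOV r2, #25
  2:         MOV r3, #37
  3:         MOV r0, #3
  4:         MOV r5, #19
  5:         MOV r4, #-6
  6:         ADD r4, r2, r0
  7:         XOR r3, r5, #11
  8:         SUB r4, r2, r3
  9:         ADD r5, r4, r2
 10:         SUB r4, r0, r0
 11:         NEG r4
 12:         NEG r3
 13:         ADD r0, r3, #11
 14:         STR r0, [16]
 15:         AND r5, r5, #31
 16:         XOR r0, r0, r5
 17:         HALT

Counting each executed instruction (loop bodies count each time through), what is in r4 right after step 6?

28

after MOV r2, #25: r2=25
after MOV r3, #37: r3=37
after MOV r0, #3: r0=3
after MOV r5, #19: r5=19
after MOV r4, #-6: r4=-6
after ADD r4, r2, r0: r4=25+3=28
After step 6: r4 = 28.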